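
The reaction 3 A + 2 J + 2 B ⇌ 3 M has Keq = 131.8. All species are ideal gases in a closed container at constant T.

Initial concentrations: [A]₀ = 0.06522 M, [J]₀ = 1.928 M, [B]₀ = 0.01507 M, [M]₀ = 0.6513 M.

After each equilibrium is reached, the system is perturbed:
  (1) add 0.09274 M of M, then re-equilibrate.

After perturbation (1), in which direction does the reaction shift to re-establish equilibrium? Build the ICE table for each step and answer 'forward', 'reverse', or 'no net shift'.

Direction: reverse

Q₀ = 1.1797e+06 vs Keq = 131.8 ⇒ Q>K, reverse
Step 1:
                  A         J         B         M
  Initial   0.06522     1.928   0.01507    0.6513
  Change     0.1682    0.1121    0.1121   -0.1682
  Equil      0.2334      2.04    0.1272    0.4831
  solve Keq expr → x = -0.05605; check Q = 131.8
Then add 0.09274 M of M.
Step 2:
                  A         J         B         M
  Initial    0.2334      2.04    0.1272    0.5759
  Change     0.0186    0.0124    0.0124   -0.0186
  Equil       0.252     2.053    0.1396    0.5573
  solve Keq expr → x = -0.006201; check Q = 131.8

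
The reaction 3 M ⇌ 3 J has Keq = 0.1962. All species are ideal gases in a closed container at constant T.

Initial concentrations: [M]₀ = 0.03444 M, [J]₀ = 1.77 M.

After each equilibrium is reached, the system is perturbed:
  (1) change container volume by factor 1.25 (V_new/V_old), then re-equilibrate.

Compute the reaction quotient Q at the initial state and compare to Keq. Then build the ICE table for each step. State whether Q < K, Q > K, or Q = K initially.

Q₀ = 1.3575e+05; Q > K (proceeds reverse)

Q₀ = 1.3575e+05 vs Keq = 0.1962 ⇒ Q>K, reverse
Step 1:
                   M          J
  Initial    0.03444       1.77
  Change       1.107     -1.107
  Equil        1.141     0.6632
  solve Keq expr → x = -0.3689; check Q = 0.1962
Then change container volume by factor 1.25 (V_new/V_old).
Step 2:
                   M          J
  Initial      0.913     0.5305
  Change           0          0
  Equil        0.913     0.5305
  solve Keq expr → x = 0; check Q = 0.1962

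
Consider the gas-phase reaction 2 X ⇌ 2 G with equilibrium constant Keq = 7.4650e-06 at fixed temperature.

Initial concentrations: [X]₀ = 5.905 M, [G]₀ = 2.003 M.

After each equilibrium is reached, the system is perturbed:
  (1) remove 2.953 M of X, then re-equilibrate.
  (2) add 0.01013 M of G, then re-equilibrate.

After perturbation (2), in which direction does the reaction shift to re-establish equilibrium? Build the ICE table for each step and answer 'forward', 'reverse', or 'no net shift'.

Q₀ = 0.1151 vs Keq = 7.4650e-06 ⇒ Q>K, reverse
Step 1:
                   X          G
  Initial      5.905      2.003
  Change       1.981     -1.981
  Equil        7.886    0.02155
  solve Keq expr → x = -0.9907; check Q = 7.4650e-06
Then remove 2.953 M of X.
Step 2:
                   X          G
  Initial      4.933    0.02155
  Change    0.008046  -0.008046
  Equil        4.941     0.0135
  solve Keq expr → x = -0.004023; check Q = 7.4650e-06
Then add 0.01013 M of G.
Step 3:
                   X          G
  Initial      4.941    0.02363
  Change      0.0101    -0.0101
  Equil        4.952    0.01353
  solve Keq expr → x = -0.005051; check Q = 7.4650e-06

Direction: reverse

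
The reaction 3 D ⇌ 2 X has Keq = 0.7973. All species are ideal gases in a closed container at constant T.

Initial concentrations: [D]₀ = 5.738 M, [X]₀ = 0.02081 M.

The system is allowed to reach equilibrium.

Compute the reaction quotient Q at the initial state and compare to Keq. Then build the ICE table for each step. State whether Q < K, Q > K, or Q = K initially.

Q₀ = 2.2923e-06 vs Keq = 0.7973 ⇒ Q<K, forward
Step 1:
                    D           X
  init          5.738     0.02081
  Δ            -3.743       2.495
  eq            1.995       2.516
  solve Keq expr → x = 1.248; check Q = 0.7973

Q₀ = 2.2923e-06; Q < K (proceeds forward)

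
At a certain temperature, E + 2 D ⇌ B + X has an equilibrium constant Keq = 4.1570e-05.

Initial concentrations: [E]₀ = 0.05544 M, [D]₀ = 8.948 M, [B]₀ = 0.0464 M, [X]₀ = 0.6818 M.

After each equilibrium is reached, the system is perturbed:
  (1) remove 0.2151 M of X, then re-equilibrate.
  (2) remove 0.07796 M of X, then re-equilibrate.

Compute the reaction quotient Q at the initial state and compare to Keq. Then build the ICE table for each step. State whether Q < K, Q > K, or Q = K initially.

Q₀ = 0.007127; Q > K (proceeds reverse)

Q₀ = 0.007127 vs Keq = 4.1570e-05 ⇒ Q>K, reverse
Step 1:
                    E           D           B           X
  Initial     0.05544       8.948      0.0464      0.6818
  Change      0.04586     0.09172    -0.04586    -0.04586
  Equil        0.1013        9.04  5.4110e-04      0.6359
  solve Keq expr → x = -0.04586; check Q = 4.1570e-05
Then remove 0.2151 M of X.
Step 2:
                    E           D           B           X
  Initial      0.1013        9.04  5.4110e-04      0.4208
  Change  -2.7373e-04 -5.4746e-04  2.7373e-04  2.7373e-04
  Equil         0.101       9.039  8.1483e-04      0.4211
  solve Keq expr → x = 2.7373e-04; check Q = 4.1570e-05
Then remove 0.07796 M of X.
Step 3:
                    E           D           B           X
  Initial       0.101       9.039  8.1483e-04      0.3432
  Change  -1.8270e-04 -3.6540e-04  1.8270e-04  1.8270e-04
  Equil        0.1008       9.039  9.9753e-04      0.3433
  solve Keq expr → x = 1.8270e-04; check Q = 4.1570e-05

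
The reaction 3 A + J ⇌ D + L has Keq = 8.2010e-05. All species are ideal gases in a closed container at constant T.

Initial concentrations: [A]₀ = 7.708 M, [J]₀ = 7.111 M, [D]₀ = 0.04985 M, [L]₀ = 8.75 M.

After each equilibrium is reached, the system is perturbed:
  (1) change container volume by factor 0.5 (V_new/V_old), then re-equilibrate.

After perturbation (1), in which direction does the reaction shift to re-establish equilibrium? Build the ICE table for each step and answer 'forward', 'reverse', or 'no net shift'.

Q₀ = 1.3394e-04 vs Keq = 8.2010e-05 ⇒ Q>K, reverse
Step 1:
                   A          J          D          L
  I            7.708      7.111    0.04985       8.75
  C          0.05555    0.01852   -0.01852   -0.01852
  E            7.764       7.13    0.03133      8.731
  solve Keq expr → x = -0.01852; check Q = 8.2010e-05
Then change container volume by factor 0.5 (V_new/V_old).
Step 2:
                   A          J          D          L
  I            15.53      14.26    0.06267      17.46
  C          -0.4822    -0.1607     0.1607     0.1607
  E            15.04       14.1     0.2234      17.62
  solve Keq expr → x = 0.1607; check Q = 8.2010e-05

Direction: forward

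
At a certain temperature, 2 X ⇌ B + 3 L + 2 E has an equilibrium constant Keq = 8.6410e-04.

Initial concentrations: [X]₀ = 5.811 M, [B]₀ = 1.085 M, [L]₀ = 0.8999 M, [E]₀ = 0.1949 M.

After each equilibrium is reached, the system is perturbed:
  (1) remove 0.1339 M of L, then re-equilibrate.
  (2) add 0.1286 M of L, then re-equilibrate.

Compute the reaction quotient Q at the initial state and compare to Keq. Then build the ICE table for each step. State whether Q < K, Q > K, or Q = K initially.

Q₀ = 8.8948e-04; Q > K (proceeds reverse)

Q₀ = 8.8948e-04 vs Keq = 8.6410e-04 ⇒ Q>K, reverse
Step 1:
                   X          B          L          E
  Initial      5.811      1.085     0.8999     0.1949
  Change    0.001795 -8.9765e-04  -0.002693  -0.001795
  Equil        5.813      1.084     0.8972     0.1931
  solve Keq expr → x = -8.9765e-04; check Q = 8.6410e-04
Then remove 0.1339 M of L.
Step 2:
                   X          B          L          E
  Initial      5.813      1.084     0.7633     0.1931
  Change    -0.03001      0.015    0.04501    0.03001
  Equil        5.783      1.099     0.8083     0.2231
  solve Keq expr → x = 0.015; check Q = 8.6410e-04
Then add 0.1286 M of L.
Step 3:
                   X          B          L          E
  Initial      5.783      1.099     0.9369     0.2231
  Change     0.02891   -0.01445   -0.04336   -0.02891
  Equil        5.812      1.085     0.8936     0.1942
  solve Keq expr → x = -0.01445; check Q = 8.6410e-04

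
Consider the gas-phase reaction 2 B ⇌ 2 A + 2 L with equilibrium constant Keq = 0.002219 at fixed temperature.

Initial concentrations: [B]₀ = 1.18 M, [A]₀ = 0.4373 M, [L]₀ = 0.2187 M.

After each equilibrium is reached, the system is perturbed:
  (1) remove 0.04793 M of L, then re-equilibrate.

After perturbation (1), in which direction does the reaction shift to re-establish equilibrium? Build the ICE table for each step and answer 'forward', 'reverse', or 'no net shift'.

Q₀ = 0.006569 vs Keq = 0.002219 ⇒ Q>K, reverse
Step 1:
                  B         A         L
  Initial      1.18    0.4373    0.2187
  Change    0.06252  -0.06252  -0.06252
  Equil       1.243    0.3748    0.1562
  solve Keq expr → x = -0.03126; check Q = 0.002219
Then remove 0.04793 M of L.
Step 2:
                  B         A         L
  Initial     1.243    0.3748    0.1082
  Change   -0.03196   0.03196   0.03196
  Equil       1.211    0.4067    0.1402
  solve Keq expr → x = 0.01598; check Q = 0.002219

Direction: forward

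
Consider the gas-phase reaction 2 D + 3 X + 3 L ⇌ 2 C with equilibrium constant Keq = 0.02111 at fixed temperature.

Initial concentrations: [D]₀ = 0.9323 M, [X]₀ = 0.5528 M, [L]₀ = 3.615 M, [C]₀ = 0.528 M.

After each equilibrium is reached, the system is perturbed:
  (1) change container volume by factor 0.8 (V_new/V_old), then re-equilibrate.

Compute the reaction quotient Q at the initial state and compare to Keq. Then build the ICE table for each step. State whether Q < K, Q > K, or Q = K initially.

Q₀ = 0.04019; Q > K (proceeds reverse)

Q₀ = 0.04019 vs Keq = 0.02111 ⇒ Q>K, reverse
Step 1:
                  D         X         L         C
  init       0.9323    0.5528     3.615     0.528
  Δ         0.04298   0.06447   0.06447  -0.04298
  eq         0.9753    0.6173     3.679     0.485
  solve Keq expr → x = -0.02149; check Q = 0.02111
Then change container volume by factor 0.8 (V_new/V_old).
Step 2:
                  D         X         L         C
  init        1.219    0.7716     4.599    0.6063
  Δ         -0.1088   -0.1633   -0.1633    0.1088
  eq           1.11    0.6083     4.436    0.7151
  solve Keq expr → x = 0.05442; check Q = 0.02111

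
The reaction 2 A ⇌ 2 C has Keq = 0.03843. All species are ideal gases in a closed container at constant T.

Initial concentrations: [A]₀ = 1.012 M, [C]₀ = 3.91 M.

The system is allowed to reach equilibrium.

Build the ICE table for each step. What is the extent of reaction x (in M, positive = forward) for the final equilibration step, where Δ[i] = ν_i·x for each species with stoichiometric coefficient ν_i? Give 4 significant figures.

Q₀ = 14.93 vs Keq = 0.03843 ⇒ Q>K, reverse
Step 1:
                   A          C
  init         1.012       3.91
  Δ            3.103     -3.103
  eq           4.115     0.8067
  solve Keq expr → x = -1.552; check Q = 0.03843

x = -1.552 M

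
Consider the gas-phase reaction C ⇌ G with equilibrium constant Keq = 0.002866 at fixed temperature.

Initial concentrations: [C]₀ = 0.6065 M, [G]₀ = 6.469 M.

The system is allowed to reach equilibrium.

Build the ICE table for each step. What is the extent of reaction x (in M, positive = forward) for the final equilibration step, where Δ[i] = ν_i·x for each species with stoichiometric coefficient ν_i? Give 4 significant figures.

Q₀ = 10.67 vs Keq = 0.002866 ⇒ Q>K, reverse
Step 1:
                    C           G
  Initial      0.6065       6.469
  Change        6.449      -6.449
  Equil         7.055     0.02022
  solve Keq expr → x = -6.449; check Q = 0.002866

x = -6.449 M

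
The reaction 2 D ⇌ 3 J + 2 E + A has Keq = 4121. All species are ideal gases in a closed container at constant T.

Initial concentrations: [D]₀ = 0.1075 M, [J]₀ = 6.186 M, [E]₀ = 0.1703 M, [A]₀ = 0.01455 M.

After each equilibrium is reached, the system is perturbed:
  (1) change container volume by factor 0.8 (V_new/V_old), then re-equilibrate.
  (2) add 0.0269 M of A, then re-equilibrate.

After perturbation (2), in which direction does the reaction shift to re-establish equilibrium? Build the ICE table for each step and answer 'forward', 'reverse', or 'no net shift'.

Direction: reverse

Q₀ = 8.644 vs Keq = 4121 ⇒ Q<K, forward
Step 1:
                    D           J           E           A
  init         0.1075       6.186      0.1703     0.01455
  Δ          -0.09157      0.1374     0.09157     0.04578
  eq          0.01593       6.323      0.2619     0.06033
  solve Keq expr → x = 0.04578; check Q = 4121
Then change container volume by factor 0.8 (V_new/V_old).
Step 2:
                    D           J           E           A
  init        0.01992       7.904      0.3273     0.07542
  Δ          0.009295    -0.01394   -0.009295   -0.004648
  eq          0.02921        7.89       0.318     0.07077
  solve Keq expr → x = -0.004648; check Q = 4121
Then add 0.0269 M of A.
Step 3:
                    D           J           E           A
  init        0.02921        7.89       0.318     0.09767
  Δ          0.004238   -0.006357   -0.004238   -0.002119
  eq          0.03345       7.884      0.3138     0.09555
  solve Keq expr → x = -0.002119; check Q = 4121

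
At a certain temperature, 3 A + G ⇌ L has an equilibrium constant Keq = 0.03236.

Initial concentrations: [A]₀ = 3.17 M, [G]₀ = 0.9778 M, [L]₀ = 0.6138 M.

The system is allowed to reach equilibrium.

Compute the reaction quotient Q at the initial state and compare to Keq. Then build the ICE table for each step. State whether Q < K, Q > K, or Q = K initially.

Q₀ = 0.01971; Q < K (proceeds forward)

Q₀ = 0.01971 vs Keq = 0.03236 ⇒ Q<K, forward
Step 1:
                  A         G         L
  init         3.17    0.9778    0.6138
  Δ         -0.2676  -0.08921   0.08921
  eq          2.902    0.8886     0.703
  solve Keq expr → x = 0.08921; check Q = 0.03236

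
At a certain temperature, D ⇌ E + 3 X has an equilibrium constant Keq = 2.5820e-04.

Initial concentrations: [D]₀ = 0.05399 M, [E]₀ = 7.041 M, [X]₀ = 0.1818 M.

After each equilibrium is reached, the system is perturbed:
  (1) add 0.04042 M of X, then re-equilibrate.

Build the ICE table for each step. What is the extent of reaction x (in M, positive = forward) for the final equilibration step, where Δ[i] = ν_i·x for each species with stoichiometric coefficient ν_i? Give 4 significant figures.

Q₀ = 0.7836 vs Keq = 2.5820e-04 ⇒ Q>K, reverse
Step 1:
                  D         E         X
  I         0.05399     7.041    0.1818
  C         0.05529  -0.05529   -0.1659
  E          0.1093     6.986   0.01593
  solve Keq expr → x = -0.05529; check Q = 2.5820e-04
Then add 0.04042 M of X.
Step 2:
                  D         E         X
  I          0.1093     6.986   0.05635
  C         0.01326  -0.01326  -0.03979
  E          0.1225     6.972   0.01656
  solve Keq expr → x = -0.01326; check Q = 2.5820e-04

x = -0.01326 M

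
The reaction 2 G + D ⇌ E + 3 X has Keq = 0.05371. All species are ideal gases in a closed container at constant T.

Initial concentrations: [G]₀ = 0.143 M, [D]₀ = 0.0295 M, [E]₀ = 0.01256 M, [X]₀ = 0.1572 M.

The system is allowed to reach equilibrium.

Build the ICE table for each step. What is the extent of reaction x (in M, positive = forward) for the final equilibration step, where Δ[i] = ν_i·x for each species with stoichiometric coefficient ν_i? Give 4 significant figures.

Q₀ = 0.08088 vs Keq = 0.05371 ⇒ Q>K, reverse
Step 1:
                    G           D           E           X
  I             0.143      0.0295     0.01256      0.1572
  C          0.003985    0.001993   -0.001993   -0.005978
  E             0.147     0.03149     0.01057      0.1512
  solve Keq expr → x = -0.001993; check Q = 0.05371

x = -0.001993 M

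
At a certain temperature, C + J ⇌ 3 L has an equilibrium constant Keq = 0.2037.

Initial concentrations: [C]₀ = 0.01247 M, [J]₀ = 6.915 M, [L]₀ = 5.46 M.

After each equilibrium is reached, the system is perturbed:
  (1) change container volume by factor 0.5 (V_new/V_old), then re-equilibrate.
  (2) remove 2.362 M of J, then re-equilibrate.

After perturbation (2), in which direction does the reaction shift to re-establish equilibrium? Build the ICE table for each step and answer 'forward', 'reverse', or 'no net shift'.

Direction: reverse

Q₀ = 1888 vs Keq = 0.2037 ⇒ Q>K, reverse
Step 1:
                  C         J         L
  init      0.01247     6.915      5.46
  Δ           1.377     1.377    -4.131
  eq          1.389     8.292     1.329
  solve Keq expr → x = -1.377; check Q = 0.2037
Then change container volume by factor 0.5 (V_new/V_old).
Step 2:
                  C         J         L
  init        2.779     16.58     2.658
  Δ          0.1666    0.1666   -0.4998
  eq          2.946     16.75     2.158
  solve Keq expr → x = -0.1666; check Q = 0.2037
Then remove 2.362 M of J.
Step 3:
                  C         J         L
  init        2.946     14.39     2.158
  Δ         0.03252   0.03252  -0.09755
  eq          2.978     14.42     2.061
  solve Keq expr → x = -0.03252; check Q = 0.2037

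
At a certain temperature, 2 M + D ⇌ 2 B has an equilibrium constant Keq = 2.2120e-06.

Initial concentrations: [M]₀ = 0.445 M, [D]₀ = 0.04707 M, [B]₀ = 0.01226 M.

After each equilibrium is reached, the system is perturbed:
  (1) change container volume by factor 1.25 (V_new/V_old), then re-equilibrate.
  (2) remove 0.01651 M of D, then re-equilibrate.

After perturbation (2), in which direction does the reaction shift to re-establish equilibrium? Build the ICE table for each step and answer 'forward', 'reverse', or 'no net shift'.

Q₀ = 0.01613 vs Keq = 2.2120e-06 ⇒ Q>K, reverse
Step 1:
                  M         D         B
  Initial     0.445   0.04707   0.01226
  Change     0.0121  0.006052   -0.0121
  Equil      0.4571   0.05312 1.5669e-04
  solve Keq expr → x = -0.006052; check Q = 2.2120e-06
Then change container volume by factor 1.25 (V_new/V_old).
Step 2:
                  M         D         B
  Initial    0.3657    0.0425 1.2535e-04
  Change  1.3221e-05 6.6105e-06 -1.3221e-05
  Equil      0.3657    0.0425 1.1213e-04
  solve Keq expr → x = -6.6105e-06; check Q = 2.2120e-06
Then remove 0.01651 M of D.
Step 3:
                  M         D         B
  Initial    0.3657   0.02599 1.1213e-04
  Change  2.4415e-05 1.2208e-05 -2.4415e-05
  Equil      0.3657   0.02601 8.7716e-05
  solve Keq expr → x = -1.2208e-05; check Q = 2.2120e-06

Direction: reverse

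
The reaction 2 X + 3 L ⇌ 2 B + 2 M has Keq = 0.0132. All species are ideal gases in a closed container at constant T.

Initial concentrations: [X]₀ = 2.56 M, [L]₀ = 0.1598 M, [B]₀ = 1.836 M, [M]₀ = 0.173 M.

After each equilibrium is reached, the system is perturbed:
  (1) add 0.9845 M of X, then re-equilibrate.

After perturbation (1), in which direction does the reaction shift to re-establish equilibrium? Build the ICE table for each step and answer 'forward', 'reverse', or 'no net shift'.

Q₀ = 3.772 vs Keq = 0.0132 ⇒ Q>K, reverse
Step 1:
                    X           L           B           M
  Initial        2.56      0.1598       1.836       0.173
  Change       0.1337      0.2005     -0.1337     -0.1337
  Equil         2.694      0.3603       1.702     0.03932
  solve Keq expr → x = -0.06684; check Q = 0.0132
Then add 0.9845 M of X.
Step 2:
                    X           L           B           M
  Initial       3.678      0.3603       1.702     0.03932
  Change     -0.01046    -0.01568     0.01046     0.01046
  Equil         3.668      0.3446       1.713     0.04978
  solve Keq expr → x = 0.005228; check Q = 0.0132

Direction: forward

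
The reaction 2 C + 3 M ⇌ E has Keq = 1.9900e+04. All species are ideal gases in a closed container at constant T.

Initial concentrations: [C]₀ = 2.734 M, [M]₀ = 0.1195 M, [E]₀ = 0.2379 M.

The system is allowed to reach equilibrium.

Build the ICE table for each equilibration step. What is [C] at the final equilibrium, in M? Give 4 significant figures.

[C]_eq = 2.663 M

Q₀ = 18.65 vs Keq = 1.9900e+04 ⇒ Q<K, forward
Step 1:
                    C           M           E
  Initial       2.734      0.1195      0.2379
  Change     -0.07135      -0.107     0.03568
  Equil         2.663     0.01247      0.2736
  solve Keq expr → x = 0.03568; check Q = 1.9900e+04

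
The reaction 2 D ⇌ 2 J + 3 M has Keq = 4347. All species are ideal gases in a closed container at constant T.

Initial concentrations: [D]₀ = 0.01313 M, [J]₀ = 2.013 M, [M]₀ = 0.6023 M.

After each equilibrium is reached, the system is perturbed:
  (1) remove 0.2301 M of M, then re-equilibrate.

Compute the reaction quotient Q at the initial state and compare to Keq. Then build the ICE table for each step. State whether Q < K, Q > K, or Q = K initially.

Q₀ = 5136 vs Keq = 4347 ⇒ Q>K, reverse
Step 1:
                  D         J         M
  I         0.01313     2.013    0.6023
  C        0.001076 -0.001076 -0.001615
  E         0.01421     2.012    0.6007
  solve Keq expr → x = -5.3825e-04; check Q = 4347
Then remove 0.2301 M of M.
Step 2:
                  D         J         M
  I         0.01421     2.012    0.3706
  C       -0.007003  0.007003    0.0105
  E        0.007204     2.019    0.3811
  solve Keq expr → x = 0.003501; check Q = 4347

Q₀ = 5136; Q > K (proceeds reverse)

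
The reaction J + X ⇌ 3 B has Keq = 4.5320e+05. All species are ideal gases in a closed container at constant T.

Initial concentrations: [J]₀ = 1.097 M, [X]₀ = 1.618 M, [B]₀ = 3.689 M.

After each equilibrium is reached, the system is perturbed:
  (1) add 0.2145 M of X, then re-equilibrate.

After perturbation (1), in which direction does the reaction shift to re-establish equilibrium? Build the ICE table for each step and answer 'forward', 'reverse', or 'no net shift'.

Q₀ = 28.28 vs Keq = 4.5320e+05 ⇒ Q<K, forward
Step 1:
                    J           X           B
  init          1.097       1.618       3.689
  Δ            -1.096      -1.096       3.287
  eq         0.001434      0.5224       6.976
  solve Keq expr → x = 1.096; check Q = 4.5320e+05
Then add 0.2145 M of X.
Step 2:
                    J           X           B
  init       0.001434      0.7369       6.976
  Δ       -4.1617e-04 -4.1617e-04    0.001249
  eq         0.001017      0.7365       6.977
  solve Keq expr → x = 4.1617e-04; check Q = 4.5320e+05

Direction: forward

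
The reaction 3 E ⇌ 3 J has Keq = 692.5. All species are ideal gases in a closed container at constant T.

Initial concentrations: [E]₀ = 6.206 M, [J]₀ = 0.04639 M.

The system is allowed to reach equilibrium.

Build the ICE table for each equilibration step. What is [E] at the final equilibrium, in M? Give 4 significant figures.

Q₀ = 4.1767e-07 vs Keq = 692.5 ⇒ Q<K, forward
Step 1:
                    E           J
  I             6.206     0.04639
  C            -5.571       5.571
  E            0.6349       5.617
  solve Keq expr → x = 1.857; check Q = 692.5

[E]_eq = 0.6349 M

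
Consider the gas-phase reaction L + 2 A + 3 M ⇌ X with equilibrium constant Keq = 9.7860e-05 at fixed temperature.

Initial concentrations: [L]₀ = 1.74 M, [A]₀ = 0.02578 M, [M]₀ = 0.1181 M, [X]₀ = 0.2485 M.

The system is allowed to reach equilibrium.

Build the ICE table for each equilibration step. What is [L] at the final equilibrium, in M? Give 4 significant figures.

[L]_eq = 1.988 M

Q₀ = 1.3046e+05 vs Keq = 9.7860e-05 ⇒ Q>K, reverse
Step 1:
                    L           A           M           X
  init           1.74     0.02578      0.1181      0.2485
  Δ            0.2485      0.4969      0.7454     -0.2485
  eq            1.988      0.5227      0.8635  3.4232e-05
  solve Keq expr → x = -0.2485; check Q = 9.7860e-05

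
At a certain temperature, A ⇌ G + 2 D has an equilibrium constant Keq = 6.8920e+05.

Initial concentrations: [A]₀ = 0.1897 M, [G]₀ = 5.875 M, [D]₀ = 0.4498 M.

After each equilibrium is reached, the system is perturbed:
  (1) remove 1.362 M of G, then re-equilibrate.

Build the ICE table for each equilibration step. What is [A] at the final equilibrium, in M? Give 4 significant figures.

Q₀ = 6.266 vs Keq = 6.8920e+05 ⇒ Q<K, forward
Step 1:
                   A          G          D
  I           0.1897      5.875     0.4498
  C          -0.1897     0.1897     0.3794
  E       6.0502e-06      6.065     0.8292
  solve Keq expr → x = 0.1897; check Q = 6.8920e+05
Then remove 1.362 M of G.
Step 2:
                   A          G          D
  I       6.0502e-06      4.703     0.8292
  C       -1.3587e-06 1.3587e-06 2.7174e-06
  E       4.6915e-06      4.703     0.8292
  solve Keq expr → x = 1.3587e-06; check Q = 6.8920e+05

[A]_eq = 4.6915e-06 M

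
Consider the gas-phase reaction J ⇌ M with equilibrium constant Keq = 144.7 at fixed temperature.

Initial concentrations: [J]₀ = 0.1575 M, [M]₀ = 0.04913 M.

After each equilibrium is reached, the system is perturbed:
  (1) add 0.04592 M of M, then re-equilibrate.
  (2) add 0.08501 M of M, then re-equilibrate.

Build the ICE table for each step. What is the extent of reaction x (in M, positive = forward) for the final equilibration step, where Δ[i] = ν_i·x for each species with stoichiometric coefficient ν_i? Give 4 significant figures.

Q₀ = 0.3119 vs Keq = 144.7 ⇒ Q<K, forward
Step 1:
                    J           M
  Initial      0.1575     0.04913
  Change      -0.1561      0.1561
  Equil      0.001418      0.2052
  solve Keq expr → x = 0.1561; check Q = 144.7
Then add 0.04592 M of M.
Step 2:
                    J           M
  Initial    0.001418      0.2511
  Change   3.1517e-04 -3.1517e-04
  Equil      0.001733      0.2508
  solve Keq expr → x = -3.1517e-04; check Q = 144.7
Then add 0.08501 M of M.
Step 3:
                    J           M
  Initial    0.001733      0.3358
  Change   5.8346e-04 -5.8346e-04
  Equil      0.002317      0.3352
  solve Keq expr → x = -5.8346e-04; check Q = 144.7

x = -5.8346e-04 M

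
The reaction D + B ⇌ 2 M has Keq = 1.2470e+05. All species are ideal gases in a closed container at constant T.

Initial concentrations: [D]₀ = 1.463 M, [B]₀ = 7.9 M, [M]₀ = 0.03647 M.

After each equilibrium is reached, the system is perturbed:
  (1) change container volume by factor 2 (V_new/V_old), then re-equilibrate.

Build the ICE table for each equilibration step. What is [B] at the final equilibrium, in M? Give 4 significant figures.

[B]_eq = 3.219 M

Q₀ = 1.1508e-04 vs Keq = 1.2470e+05 ⇒ Q<K, forward
Step 1:
                    D           B           M
  init          1.463         7.9     0.03647
  Δ            -1.463      -1.463       2.926
  eq       1.0933e-05       6.437       2.962
  solve Keq expr → x = 1.463; check Q = 1.2470e+05
Then change container volume by factor 2 (V_new/V_old).
Step 2:
                    D           B           M
  init     5.4666e-06       3.219       1.481
  Δ                 0           0           0
  eq       5.4666e-06       3.219       1.481
  solve Keq expr → x = 0; check Q = 1.2470e+05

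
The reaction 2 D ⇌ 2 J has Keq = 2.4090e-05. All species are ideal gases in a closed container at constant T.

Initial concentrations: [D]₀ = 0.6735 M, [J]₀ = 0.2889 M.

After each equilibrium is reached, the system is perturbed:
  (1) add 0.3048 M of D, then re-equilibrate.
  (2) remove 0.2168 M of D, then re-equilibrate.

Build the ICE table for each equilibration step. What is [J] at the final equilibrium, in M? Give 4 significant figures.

[J]_eq = 0.00513 M

Q₀ = 0.184 vs Keq = 2.4090e-05 ⇒ Q>K, reverse
Step 1:
                   D          J
  init        0.6735     0.2889
  Δ           0.2842    -0.2842
  eq          0.9577   0.004701
  solve Keq expr → x = -0.1421; check Q = 2.4090e-05
Then add 0.3048 M of D.
Step 2:
                   D          J
  init         1.262   0.004701
  Δ        -0.001489   0.001489
  eq           1.261   0.006189
  solve Keq expr → x = 7.4435e-04; check Q = 2.4090e-05
Then remove 0.2168 M of D.
Step 3:
                   D          J
  init         1.044   0.006189
  Δ         0.001059  -0.001059
  eq           1.045    0.00513
  solve Keq expr → x = -5.2945e-04; check Q = 2.4090e-05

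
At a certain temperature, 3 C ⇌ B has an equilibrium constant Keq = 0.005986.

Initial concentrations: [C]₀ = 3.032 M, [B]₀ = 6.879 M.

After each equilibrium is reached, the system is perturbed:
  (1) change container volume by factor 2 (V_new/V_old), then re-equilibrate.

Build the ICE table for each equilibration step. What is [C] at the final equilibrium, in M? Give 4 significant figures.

Q₀ = 0.2468 vs Keq = 0.005986 ⇒ Q>K, reverse
Step 1:
                    C           B
  I             3.032       6.879
  C             6.255      -2.085
  E             9.287       4.794
  solve Keq expr → x = -2.085; check Q = 0.005986
Then change container volume by factor 2 (V_new/V_old).
Step 2:
                    C           B
  I             4.643       2.397
  C             1.978     -0.6594
  E             6.621       1.738
  solve Keq expr → x = -0.6594; check Q = 0.005986

[C]_eq = 6.621 M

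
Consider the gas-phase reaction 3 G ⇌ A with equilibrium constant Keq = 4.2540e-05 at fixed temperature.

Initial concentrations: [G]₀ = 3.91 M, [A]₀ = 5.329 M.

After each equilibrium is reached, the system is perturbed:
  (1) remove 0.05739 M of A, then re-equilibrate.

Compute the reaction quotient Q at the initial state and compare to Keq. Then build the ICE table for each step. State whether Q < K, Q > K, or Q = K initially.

Q₀ = 0.08915 vs Keq = 4.2540e-05 ⇒ Q>K, reverse
Step 1:
                    G           A
  init           3.91       5.329
  Δ             15.11      -5.036
  eq            19.02      0.2927
  solve Keq expr → x = -5.036; check Q = 4.2540e-05
Then remove 0.05739 M of A.
Step 2:
                    G           A
  init          19.02      0.2353
  Δ           -0.1514     0.05046
  eq            18.87      0.2857
  solve Keq expr → x = 0.05046; check Q = 4.2540e-05

Q₀ = 0.08915; Q > K (proceeds reverse)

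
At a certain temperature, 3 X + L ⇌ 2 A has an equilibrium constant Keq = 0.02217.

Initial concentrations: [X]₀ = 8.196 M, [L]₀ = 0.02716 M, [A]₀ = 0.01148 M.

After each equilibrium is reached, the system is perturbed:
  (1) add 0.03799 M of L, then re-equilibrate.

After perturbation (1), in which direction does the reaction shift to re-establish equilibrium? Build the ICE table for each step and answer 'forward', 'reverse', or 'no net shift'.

Direction: forward

Q₀ = 8.8135e-06 vs Keq = 0.02217 ⇒ Q<K, forward
Step 1:
                   X          L          A
  init         8.196    0.02716    0.01148
  Δ         -0.08041    -0.0268    0.05361
  eq           8.116 3.5747e-04    0.06509
  solve Keq expr → x = 0.0268; check Q = 0.02217
Then add 0.03799 M of L.
Step 2:
                   X          L          A
  init         8.116    0.03835    0.06509
  Δ            -0.11   -0.03666    0.07333
  eq           8.006   0.001684     0.1384
  solve Keq expr → x = 0.03666; check Q = 0.02217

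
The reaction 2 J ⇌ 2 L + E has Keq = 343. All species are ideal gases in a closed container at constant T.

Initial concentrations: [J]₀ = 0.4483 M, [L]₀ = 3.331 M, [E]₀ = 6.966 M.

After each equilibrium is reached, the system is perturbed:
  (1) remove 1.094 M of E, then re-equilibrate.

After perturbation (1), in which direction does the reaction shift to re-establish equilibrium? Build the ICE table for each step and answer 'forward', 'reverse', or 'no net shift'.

Q₀ = 384.6 vs Keq = 343 ⇒ Q>K, reverse
Step 1:
                    J           L           E
  init         0.4483       3.331       6.966
  Δ           0.02277    -0.02277    -0.01138
  eq           0.4711       3.308       6.955
  solve Keq expr → x = -0.01138; check Q = 343
Then remove 1.094 M of E.
Step 2:
                    J           L           E
  init         0.4711       3.308       5.861
  Δ          -0.03362     0.03362     0.01681
  eq           0.4375       3.342       5.877
  solve Keq expr → x = 0.01681; check Q = 343

Direction: forward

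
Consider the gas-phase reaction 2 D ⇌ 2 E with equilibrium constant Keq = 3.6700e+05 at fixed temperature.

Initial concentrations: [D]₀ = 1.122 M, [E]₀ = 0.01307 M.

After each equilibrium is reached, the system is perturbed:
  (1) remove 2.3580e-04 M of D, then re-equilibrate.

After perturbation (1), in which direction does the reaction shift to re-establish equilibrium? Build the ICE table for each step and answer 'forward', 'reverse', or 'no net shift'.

Q₀ = 1.3570e-04 vs Keq = 3.6700e+05 ⇒ Q<K, forward
Step 1:
                  D         E
  init        1.122   0.01307
  Δ           -1.12      1.12
  eq       0.001871     1.133
  solve Keq expr → x = 0.5601; check Q = 3.6700e+05
Then remove 2.3580e-04 M of D.
Step 2:
                  D         E
  init     0.001635     1.133
  Δ       2.3541e-04 -2.3541e-04
  eq        0.00187     1.133
  solve Keq expr → x = -1.1771e-04; check Q = 3.6700e+05

Direction: reverse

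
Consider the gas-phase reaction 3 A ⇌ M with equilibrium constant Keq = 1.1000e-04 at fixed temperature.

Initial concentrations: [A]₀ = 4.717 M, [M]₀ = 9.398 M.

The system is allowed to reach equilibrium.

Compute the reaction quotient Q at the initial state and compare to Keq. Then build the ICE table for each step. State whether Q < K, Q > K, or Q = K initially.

Q₀ = 0.08954; Q > K (proceeds reverse)

Q₀ = 0.08954 vs Keq = 1.1000e-04 ⇒ Q>K, reverse
Step 1:
                  A         M
  I           4.717     9.398
  C           21.94    -7.314
  E           26.66     2.084
  solve Keq expr → x = -7.314; check Q = 1.1000e-04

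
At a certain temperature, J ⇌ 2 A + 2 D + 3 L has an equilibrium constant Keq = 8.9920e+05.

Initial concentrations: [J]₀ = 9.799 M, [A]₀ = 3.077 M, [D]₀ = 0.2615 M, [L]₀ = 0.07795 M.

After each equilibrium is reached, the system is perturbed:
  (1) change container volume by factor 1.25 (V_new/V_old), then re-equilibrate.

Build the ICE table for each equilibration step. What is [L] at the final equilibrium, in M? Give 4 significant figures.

Q₀ = 3.1294e-05 vs Keq = 8.9920e+05 ⇒ Q<K, forward
Step 1:
                   J          A          D          L
  I            9.799      3.077     0.2615    0.07795
  C           -3.443      6.886      6.886      10.33
  E            6.356      9.963      7.147      10.41
  solve Keq expr → x = 3.443; check Q = 8.9920e+05
Then change container volume by factor 1.25 (V_new/V_old).
Step 2:
                   J          A          D          L
  I            5.085       7.97      5.718      8.326
  C          -0.5834      1.167      1.167       1.75
  E            4.501      9.137      6.885      10.08
  solve Keq expr → x = 0.5834; check Q = 8.9920e+05

[L]_eq = 10.08 M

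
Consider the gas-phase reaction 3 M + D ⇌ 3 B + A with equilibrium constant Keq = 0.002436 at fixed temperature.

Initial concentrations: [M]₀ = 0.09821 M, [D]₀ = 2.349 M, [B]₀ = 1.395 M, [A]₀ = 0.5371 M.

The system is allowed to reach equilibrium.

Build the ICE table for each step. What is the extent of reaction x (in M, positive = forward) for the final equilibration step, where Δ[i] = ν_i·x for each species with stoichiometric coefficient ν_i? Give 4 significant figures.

x = -0.3433 M

Q₀ = 655.3 vs Keq = 0.002436 ⇒ Q>K, reverse
Step 1:
                    M           D           B           A
  init        0.09821       2.349       1.395      0.5371
  Δ              1.03      0.3433       -1.03     -0.3433
  eq            1.128       2.692       0.365      0.1938
  solve Keq expr → x = -0.3433; check Q = 0.002436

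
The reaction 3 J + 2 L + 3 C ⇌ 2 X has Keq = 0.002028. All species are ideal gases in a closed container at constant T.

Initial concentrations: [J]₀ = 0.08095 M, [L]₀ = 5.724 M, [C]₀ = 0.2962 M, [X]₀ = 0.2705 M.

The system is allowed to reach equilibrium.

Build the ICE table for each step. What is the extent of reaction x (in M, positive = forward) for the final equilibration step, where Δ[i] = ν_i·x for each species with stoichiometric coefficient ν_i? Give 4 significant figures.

Q₀ = 162 vs Keq = 0.002028 ⇒ Q>K, reverse
Step 1:
                    J           L           C           X
  I           0.08095       5.724      0.2962      0.2705
  C            0.3475      0.2317      0.3475     -0.2317
  E            0.4284       5.956      0.6437     0.03884
  solve Keq expr → x = -0.1158; check Q = 0.002028

x = -0.1158 M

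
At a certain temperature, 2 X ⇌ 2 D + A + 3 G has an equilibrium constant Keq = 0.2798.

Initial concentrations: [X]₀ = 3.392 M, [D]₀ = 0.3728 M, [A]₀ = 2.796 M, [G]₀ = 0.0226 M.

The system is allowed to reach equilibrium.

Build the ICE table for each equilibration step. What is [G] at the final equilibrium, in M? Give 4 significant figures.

[G]_eq = 0.9124 M

Q₀ = 3.8985e-07 vs Keq = 0.2798 ⇒ Q<K, forward
Step 1:
                  X         D         A         G
  Initial     3.392    0.3728     2.796    0.0226
  Change    -0.5932    0.5932    0.2966    0.8898
  Equil       2.799     0.966     3.093    0.9124
  solve Keq expr → x = 0.2966; check Q = 0.2798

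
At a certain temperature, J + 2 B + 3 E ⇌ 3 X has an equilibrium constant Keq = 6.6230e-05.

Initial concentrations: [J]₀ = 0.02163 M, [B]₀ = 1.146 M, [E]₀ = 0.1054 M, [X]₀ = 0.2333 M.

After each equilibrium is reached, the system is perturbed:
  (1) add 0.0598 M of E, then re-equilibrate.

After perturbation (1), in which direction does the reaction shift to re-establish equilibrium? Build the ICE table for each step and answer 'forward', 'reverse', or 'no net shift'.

Direction: forward

Q₀ = 381.8 vs Keq = 6.6230e-05 ⇒ Q>K, reverse
Step 1:
                  J         B         E         X
  Initial   0.02163     1.146    0.1054    0.2333
  Change    0.07533    0.1507     0.226    -0.226
  Equil     0.09696     1.297    0.3314  0.007324
  solve Keq expr → x = -0.07533; check Q = 6.6230e-05
Then add 0.0598 M of E.
Step 2:
                  J         B         E         X
  Initial   0.09696     1.297    0.3912  0.007324
  Change  -4.2568e-04 -8.5137e-04 -0.001277  0.001277
  Equil     0.09653     1.296    0.3899  0.008601
  solve Keq expr → x = 4.2568e-04; check Q = 6.6230e-05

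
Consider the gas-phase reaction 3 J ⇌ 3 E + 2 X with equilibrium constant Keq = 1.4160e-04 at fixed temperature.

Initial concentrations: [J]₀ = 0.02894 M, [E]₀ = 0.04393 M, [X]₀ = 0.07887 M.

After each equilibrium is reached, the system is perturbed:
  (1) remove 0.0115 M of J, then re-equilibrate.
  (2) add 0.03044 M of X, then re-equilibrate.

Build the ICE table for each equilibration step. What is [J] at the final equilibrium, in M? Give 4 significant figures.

Q₀ = 0.02176 vs Keq = 1.4160e-04 ⇒ Q>K, reverse
Step 1:
                   J          E          X
  init       0.02894    0.04393    0.07887
  Δ           0.0257    -0.0257   -0.01713
  eq         0.05464    0.01823    0.06174
  solve Keq expr → x = -0.008566; check Q = 1.4160e-04
Then remove 0.0115 M of J.
Step 2:
                   J          E          X
  init       0.04314    0.01823    0.06174
  Δ         0.002653  -0.002653  -0.001769
  eq         0.04579    0.01558    0.05997
  solve Keq expr → x = -8.8434e-04; check Q = 1.4160e-04
Then add 0.03044 M of X.
Step 3:
                   J          E          X
  init       0.04579    0.01558    0.09041
  Δ         0.002822  -0.002822  -0.001881
  eq         0.04861    0.01276    0.08853
  solve Keq expr → x = -9.4068e-04; check Q = 1.4160e-04

[J]_eq = 0.04861 M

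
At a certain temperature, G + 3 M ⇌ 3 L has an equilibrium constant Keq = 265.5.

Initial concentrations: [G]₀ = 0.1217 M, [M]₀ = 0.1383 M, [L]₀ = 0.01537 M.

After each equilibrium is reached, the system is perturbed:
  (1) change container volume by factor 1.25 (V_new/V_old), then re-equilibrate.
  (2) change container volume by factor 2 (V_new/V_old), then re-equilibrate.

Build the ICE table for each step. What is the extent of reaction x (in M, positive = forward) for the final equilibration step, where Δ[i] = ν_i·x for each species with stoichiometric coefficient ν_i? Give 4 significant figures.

x = -9.4721e-04 M

Q₀ = 0.01128 vs Keq = 265.5 ⇒ Q<K, forward
Step 1:
                  G         M         L
  init       0.1217    0.1383   0.01537
  Δ        -0.03286  -0.09857   0.09857
  eq        0.08884   0.03973    0.1139
  solve Keq expr → x = 0.03286; check Q = 265.5
Then change container volume by factor 1.25 (V_new/V_old).
Step 2:
                  G         M         L
  init      0.07107   0.03178   0.09115
  Δ       5.7295e-04  0.001719 -0.001719
  eq        0.07165    0.0335   0.08943
  solve Keq expr → x = -5.7295e-04; check Q = 265.5
Then change container volume by factor 2 (V_new/V_old).
Step 3:
                  G         M         L
  init      0.03582   0.01675   0.04472
  Δ       9.4721e-04  0.002842 -0.002842
  eq        0.03677   0.01959   0.04188
  solve Keq expr → x = -9.4721e-04; check Q = 265.5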